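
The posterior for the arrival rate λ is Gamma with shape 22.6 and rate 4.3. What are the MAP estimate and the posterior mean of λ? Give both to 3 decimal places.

λ_MAP = 5.023, E[λ|data] = 5.256

Mode = (α−1)/β = 21.6/4.3 = 5.023.
Mean = α/β = 22.6/4.3 = 5.256.
The mean is pulled above the mode by the posterior's right skew.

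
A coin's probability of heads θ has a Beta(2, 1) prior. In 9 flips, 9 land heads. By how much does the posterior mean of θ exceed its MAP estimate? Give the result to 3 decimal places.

-0.083

Posterior: Beta(2+9, 1+0) = Beta(11, 1).
Since β = 1 ≤ 1 and α > 1, the Beta density is monotone increasing on [0,1]; the mode is at 1.
Mean = 11/(11+1) = 0.917.
Difference = 0.917 − 1.000 = -0.083.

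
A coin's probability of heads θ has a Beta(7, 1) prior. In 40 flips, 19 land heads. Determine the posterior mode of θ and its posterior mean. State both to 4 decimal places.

Posterior: Beta(7+19, 1+21) = Beta(26, 22).
Mode = (26−1)/(26+22−2) = 25/46 = 0.5435.
Mean = 26/(26+22) = 26/48 = 0.5417.

MAP = 0.5435, posterior mean = 0.5417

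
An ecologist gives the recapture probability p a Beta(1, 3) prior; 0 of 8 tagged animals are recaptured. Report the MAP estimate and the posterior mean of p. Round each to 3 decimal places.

Posterior: Beta(1+0, 3+8) = Beta(1, 11).
Since α = 1 ≤ 1 and β > 1, the Beta density is monotone decreasing on [0,1]; the mode is at 0.
Mean = 1/(1+11) = 0.083.
The posterior is right-skewed, so the mean exceeds the mode.

MAP: 0.000. Posterior mean: 0.083.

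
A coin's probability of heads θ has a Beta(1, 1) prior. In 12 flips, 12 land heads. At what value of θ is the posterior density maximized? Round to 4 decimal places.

Posterior: Beta(1+12, 1+0) = Beta(13, 1).
Since β = 1 ≤ 1 and α > 1, the Beta density is monotone increasing on [0,1]; the mode is at 1.
Mean = 13/(13+1) = 0.9286.
This is the posterior mode — the MAP estimate.

1.0000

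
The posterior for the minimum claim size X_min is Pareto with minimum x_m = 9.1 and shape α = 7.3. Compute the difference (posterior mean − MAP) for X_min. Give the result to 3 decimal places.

The Pareto density is strictly decreasing on [x_m, ∞), so the mode is x_m = 9.100.
Mean = α·x_m/(α−1) = 7.3·9.1/6.3 = 10.544.
Difference = 10.544 − 9.100 = 1.444.

1.444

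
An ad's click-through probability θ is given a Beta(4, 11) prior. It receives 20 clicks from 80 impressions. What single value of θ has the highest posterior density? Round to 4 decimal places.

Posterior: Beta(4+20, 11+60) = Beta(24, 71).
Mode = (24−1)/(24+71−2) = 23/93 = 0.2473.
Mean = 24/(24+71) = 24/95 = 0.2526.
This is the posterior mode — the MAP estimate.

0.2473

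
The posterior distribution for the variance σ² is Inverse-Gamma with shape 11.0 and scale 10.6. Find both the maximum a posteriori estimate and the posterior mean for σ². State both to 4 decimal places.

maximum a posteriori estimate = 0.8833, posterior mean = 1.0600

Mode = β/(α+1) = 10.6/12.0 = 0.8833.
Mean = β/(α−1) = 10.6/10.0 = 1.0600.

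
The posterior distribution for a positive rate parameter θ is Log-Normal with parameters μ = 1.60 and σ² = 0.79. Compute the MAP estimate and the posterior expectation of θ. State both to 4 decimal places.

MAP estimate = 2.2479, posterior expectation = 7.3522

Mode = exp(μ − σ²) = exp(0.81) = 2.2479.
Mean = exp(μ + σ²/2) = exp(1.995) = 7.3522.
Mean > mode: the posterior has a right tail.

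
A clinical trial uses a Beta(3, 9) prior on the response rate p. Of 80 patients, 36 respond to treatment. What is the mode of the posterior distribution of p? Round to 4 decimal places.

Posterior: Beta(3+36, 9+44) = Beta(39, 53).
Mode = (39−1)/(39+53−2) = 38/90 = 0.4222.
Mean = 39/(39+53) = 39/92 = 0.4239.
This is the posterior mode — the MAP estimate.

0.4222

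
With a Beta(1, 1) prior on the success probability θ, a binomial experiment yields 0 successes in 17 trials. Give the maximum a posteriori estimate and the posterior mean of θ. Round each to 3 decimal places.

Posterior: Beta(1+0, 1+17) = Beta(1, 18).
Since α = 1 ≤ 1 and β > 1, the Beta density is monotone decreasing on [0,1]; the mode is at 0.
Mean = 1/(1+18) = 0.053.

MAP = 0.000, posterior mean = 0.053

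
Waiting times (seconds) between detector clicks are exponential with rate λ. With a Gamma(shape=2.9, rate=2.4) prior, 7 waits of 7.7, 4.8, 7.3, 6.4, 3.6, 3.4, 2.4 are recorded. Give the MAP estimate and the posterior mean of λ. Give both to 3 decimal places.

Σ times = 35.6. Posterior: Gamma(shape = 2.9+7 = 9.9, rate = 2.4+35.6 = 38.0).
Mode = (α−1)/β = 8.9/38.0 = 0.234.
Mean = α/β = 9.9/38.0 = 0.261.

MAP = 0.234, posterior mean = 0.261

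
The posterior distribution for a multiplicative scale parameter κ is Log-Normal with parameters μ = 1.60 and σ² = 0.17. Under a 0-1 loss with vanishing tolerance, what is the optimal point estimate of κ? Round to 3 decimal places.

4.179

Mode = exp(μ − σ²) = exp(1.43) = 4.179.
Mean = exp(μ + σ²/2) = exp(1.685) = 5.392.
This is the posterior mode — the MAP estimate.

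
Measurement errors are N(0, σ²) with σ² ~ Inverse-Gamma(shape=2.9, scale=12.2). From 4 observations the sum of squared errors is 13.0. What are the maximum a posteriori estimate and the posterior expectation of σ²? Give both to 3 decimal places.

Posterior: Inverse-Gamma(shape = 2.9+4/2 = 4.9, scale = 12.2+13.0/2 = 18.7).
Mode = β/(α+1) = 18.7/5.9 = 3.169.
Mean = β/(α−1) = 18.7/3.9 = 4.795.

σ²_MAP = 3.169, E[σ²|data] = 4.795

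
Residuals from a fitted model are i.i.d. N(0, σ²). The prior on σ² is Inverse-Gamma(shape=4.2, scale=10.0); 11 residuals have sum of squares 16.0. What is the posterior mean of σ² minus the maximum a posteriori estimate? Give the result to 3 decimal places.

Posterior: Inverse-Gamma(shape = 4.2+11/2 = 9.7, scale = 10.0+16.0/2 = 18.0).
Mode = β/(α+1) = 18.0/10.7 = 1.682.
Mean = β/(α−1) = 18.0/8.7 = 2.069.
Difference = 2.069 − 1.682 = 0.387.

0.387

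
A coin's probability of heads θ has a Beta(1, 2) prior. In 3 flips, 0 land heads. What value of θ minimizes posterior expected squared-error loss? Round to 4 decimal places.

0.1667

Posterior: Beta(1+0, 2+3) = Beta(1, 5).
Since α = 1 ≤ 1 and β > 1, the Beta density is monotone decreasing on [0,1]; the mode is at 0.
Mean = 1/(1+5) = 0.1667.
Squared-error loss ⇒ the optimal estimator is the posterior mean.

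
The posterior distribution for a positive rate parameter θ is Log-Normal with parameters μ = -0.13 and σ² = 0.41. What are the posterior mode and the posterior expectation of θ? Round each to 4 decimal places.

MAP: 0.5827. Posterior mean: 1.0779.

Mode = exp(μ − σ²) = exp(-0.54) = 0.5827.
Mean = exp(μ + σ²/2) = exp(0.075) = 1.0779.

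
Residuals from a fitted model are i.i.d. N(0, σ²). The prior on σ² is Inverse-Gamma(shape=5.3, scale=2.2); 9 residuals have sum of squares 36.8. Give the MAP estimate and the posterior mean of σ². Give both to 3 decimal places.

MAP = 1.907; posterior mean = 2.341

Posterior: Inverse-Gamma(shape = 5.3+9/2 = 9.8, scale = 2.2+36.8/2 = 20.6).
Mode = β/(α+1) = 20.6/10.8 = 1.907.
Mean = β/(α−1) = 20.6/8.8 = 2.341.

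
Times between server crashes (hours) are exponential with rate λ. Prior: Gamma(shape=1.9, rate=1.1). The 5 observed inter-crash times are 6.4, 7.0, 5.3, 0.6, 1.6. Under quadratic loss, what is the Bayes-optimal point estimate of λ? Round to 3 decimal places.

0.314

Σ times = 20.9. Posterior: Gamma(shape = 1.9+5 = 6.9, rate = 1.1+20.9 = 22.0).
Mode = (α−1)/β = 5.9/22.0 = 0.268.
Mean = α/β = 6.9/22.0 = 0.314.
Quadratic loss ⇒ the optimal estimator is the posterior mean.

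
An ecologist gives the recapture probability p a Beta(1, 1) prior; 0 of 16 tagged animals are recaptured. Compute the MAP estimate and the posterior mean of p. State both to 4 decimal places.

Posterior: Beta(1+0, 1+16) = Beta(1, 17).
Since α = 1 ≤ 1 and β > 1, the Beta density is monotone decreasing on [0,1]; the mode is at 0.
Mean = 1/(1+17) = 0.0556.

p_MAP = 0.0000, E[p|data] = 0.0556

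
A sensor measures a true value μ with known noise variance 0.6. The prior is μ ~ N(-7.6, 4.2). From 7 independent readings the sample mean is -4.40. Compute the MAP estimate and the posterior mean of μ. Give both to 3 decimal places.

Posterior for μ is Normal. Precision-weighted mean: (1/4.2·-7.6 + 7/0.6·-4.40) / (1/4.2 + 7/0.6) = -4.464.
A Normal posterior is symmetric, so mode = mean.

MAP estimate = -4.464, posterior mean = -4.464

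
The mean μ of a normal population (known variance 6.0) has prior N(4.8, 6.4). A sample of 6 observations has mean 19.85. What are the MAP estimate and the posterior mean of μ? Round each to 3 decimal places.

MAP = 17.816; posterior mean = 17.816

Posterior for μ is Normal. Precision-weighted mean: (1/6.4·4.8 + 6/6.0·19.85) / (1/6.4 + 6/6.0) = 17.816.
A Normal posterior is symmetric, so mode = mean.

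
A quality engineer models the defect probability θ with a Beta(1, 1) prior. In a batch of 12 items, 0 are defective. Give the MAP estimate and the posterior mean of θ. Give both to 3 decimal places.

Posterior: Beta(1+0, 1+12) = Beta(1, 13).
Since α = 1 ≤ 1 and β > 1, the Beta density is monotone decreasing on [0,1]; the mode is at 0.
Mean = 1/(1+13) = 0.071.

MAP = 0.000, posterior mean = 0.071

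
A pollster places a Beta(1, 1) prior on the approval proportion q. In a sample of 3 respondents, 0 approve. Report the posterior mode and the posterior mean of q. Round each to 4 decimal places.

MAP: 0.0000. Posterior mean: 0.2000.

Posterior: Beta(1+0, 1+3) = Beta(1, 4).
Since α = 1 ≤ 1 and β > 1, the Beta density is monotone decreasing on [0,1]; the mode is at 0.
Mean = 1/(1+4) = 0.2000.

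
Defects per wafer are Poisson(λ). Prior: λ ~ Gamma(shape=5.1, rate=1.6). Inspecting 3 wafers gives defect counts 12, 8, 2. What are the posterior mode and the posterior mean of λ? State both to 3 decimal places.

MAP = 5.674, posterior mean = 5.891

Σ counts = 22. Posterior: Gamma(shape = 5.1+22 = 27.1, rate = 1.6+3 = 4.6).
Mode = (α−1)/β = 26.1/4.6 = 5.674.
Mean = α/β = 27.1/4.6 = 5.891.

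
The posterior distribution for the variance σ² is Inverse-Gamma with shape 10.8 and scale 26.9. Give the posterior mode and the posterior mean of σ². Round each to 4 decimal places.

Mode = β/(α+1) = 26.9/11.8 = 2.2797.
Mean = β/(α−1) = 26.9/9.8 = 2.7449.
Right-skewed posterior ⇒ mode < mean.

MAP: 2.2797. Posterior mean: 2.7449.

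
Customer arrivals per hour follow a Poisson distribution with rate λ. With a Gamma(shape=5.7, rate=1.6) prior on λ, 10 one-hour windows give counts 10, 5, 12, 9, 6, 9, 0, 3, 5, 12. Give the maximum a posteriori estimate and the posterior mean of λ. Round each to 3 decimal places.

λ_MAP = 6.526, E[λ|data] = 6.612

Σ counts = 71. Posterior: Gamma(shape = 5.7+71 = 76.7, rate = 1.6+10 = 11.6).
Mode = (α−1)/β = 75.7/11.6 = 6.526.
Mean = α/β = 76.7/11.6 = 6.612.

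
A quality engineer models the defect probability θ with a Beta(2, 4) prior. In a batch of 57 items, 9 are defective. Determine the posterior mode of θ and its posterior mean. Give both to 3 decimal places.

θ_MAP = 0.164, E[θ|data] = 0.175

Posterior: Beta(2+9, 4+48) = Beta(11, 52).
Mode = (11−1)/(11+52−2) = 10/61 = 0.164.
Mean = 11/(11+52) = 11/63 = 0.175.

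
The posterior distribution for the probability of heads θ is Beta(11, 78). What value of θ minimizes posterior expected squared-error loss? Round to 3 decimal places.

Mode = (11−1)/(11+78−2) = 10/87 = 0.115.
Mean = 11/(11+78) = 11/89 = 0.124.
Squared-error loss ⇒ the optimal estimator is the posterior mean.

0.124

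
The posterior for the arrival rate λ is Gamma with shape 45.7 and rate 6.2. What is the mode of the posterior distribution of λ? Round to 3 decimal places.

Mode = (α−1)/β = 44.7/6.2 = 7.210.
Mean = α/β = 45.7/6.2 = 7.371.
This is the posterior mode — the MAP estimate.

7.210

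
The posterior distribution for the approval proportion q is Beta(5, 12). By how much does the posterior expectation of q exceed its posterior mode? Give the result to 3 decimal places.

Mode = (5−1)/(5+12−2) = 4/15 = 0.267.
Mean = 5/(5+12) = 5/17 = 0.294.
Difference = 0.294 − 0.267 = 0.027.
The mean is pulled above the mode by the posterior's right skew.

0.027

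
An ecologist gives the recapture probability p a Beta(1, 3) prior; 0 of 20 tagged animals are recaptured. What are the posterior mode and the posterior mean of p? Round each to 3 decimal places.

Posterior: Beta(1+0, 3+20) = Beta(1, 23).
Since α = 1 ≤ 1 and β > 1, the Beta density is monotone decreasing on [0,1]; the mode is at 0.
Mean = 1/(1+23) = 0.042.

MAP = 0.000; posterior mean = 0.042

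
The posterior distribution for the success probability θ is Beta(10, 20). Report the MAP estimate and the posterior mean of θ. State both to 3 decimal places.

Mode = (10−1)/(10+20−2) = 9/28 = 0.321.
Mean = 10/(10+20) = 10/30 = 0.333.
Mean > mode: the posterior has a right tail.

MAP: 0.321. Posterior mean: 0.333.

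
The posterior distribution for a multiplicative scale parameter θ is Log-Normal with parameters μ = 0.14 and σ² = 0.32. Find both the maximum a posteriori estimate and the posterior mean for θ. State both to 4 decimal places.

MAP = 0.8353; posterior mean = 1.3499

Mode = exp(μ − σ²) = exp(-0.18) = 0.8353.
Mean = exp(μ + σ²/2) = exp(0.300) = 1.3499.
The posterior is right-skewed, so the mean exceeds the mode.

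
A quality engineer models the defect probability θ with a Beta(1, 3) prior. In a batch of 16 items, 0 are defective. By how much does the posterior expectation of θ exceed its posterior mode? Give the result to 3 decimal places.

0.050

Posterior: Beta(1+0, 3+16) = Beta(1, 19).
Since α = 1 ≤ 1 and β > 1, the Beta density is monotone decreasing on [0,1]; the mode is at 0.
Mean = 1/(1+19) = 0.050.
Difference = 0.050 − 0.000 = 0.050.
The posterior is right-skewed, so the mean exceeds the mode.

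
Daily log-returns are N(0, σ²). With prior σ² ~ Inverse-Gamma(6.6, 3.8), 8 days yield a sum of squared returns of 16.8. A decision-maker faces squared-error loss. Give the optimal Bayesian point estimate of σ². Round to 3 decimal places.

1.271

Posterior: Inverse-Gamma(shape = 6.6+8/2 = 10.6, scale = 3.8+16.8/2 = 12.2).
Mode = β/(α+1) = 12.2/11.6 = 1.052.
Mean = β/(α−1) = 12.2/9.6 = 1.271.
Squared-error loss ⇒ the optimal estimator is the posterior mean.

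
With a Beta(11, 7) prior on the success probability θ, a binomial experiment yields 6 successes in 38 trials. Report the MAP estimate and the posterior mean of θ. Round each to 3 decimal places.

Posterior: Beta(11+6, 7+32) = Beta(17, 39).
Mode = (17−1)/(17+39−2) = 16/54 = 0.296.
Mean = 17/(17+39) = 17/56 = 0.304.

MAP = 0.296; posterior mean = 0.304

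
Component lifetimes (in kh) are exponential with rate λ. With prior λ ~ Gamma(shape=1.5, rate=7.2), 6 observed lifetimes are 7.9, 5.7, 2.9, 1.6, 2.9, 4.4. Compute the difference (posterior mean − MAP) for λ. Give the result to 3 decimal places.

Σ times = 25.4. Posterior: Gamma(shape = 1.5+6 = 7.5, rate = 7.2+25.4 = 32.6).
Mode = (α−1)/β = 6.5/32.6 = 0.199.
Mean = α/β = 7.5/32.6 = 0.230.
Difference = 0.230 − 0.199 = 0.031.

0.031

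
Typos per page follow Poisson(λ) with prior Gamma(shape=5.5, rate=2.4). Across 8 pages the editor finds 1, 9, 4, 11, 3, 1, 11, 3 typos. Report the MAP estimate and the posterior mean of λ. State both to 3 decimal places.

MAP = 4.567, posterior mean = 4.663

Σ counts = 43. Posterior: Gamma(shape = 5.5+43 = 48.5, rate = 2.4+8 = 10.4).
Mode = (α−1)/β = 47.5/10.4 = 4.567.
Mean = α/β = 48.5/10.4 = 4.663.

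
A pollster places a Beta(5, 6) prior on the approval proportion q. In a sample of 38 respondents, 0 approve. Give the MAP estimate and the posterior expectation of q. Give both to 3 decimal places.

Posterior: Beta(5+0, 6+38) = Beta(5, 44).
Mode = (5−1)/(5+44−2) = 4/47 = 0.085.
Mean = 5/(5+44) = 5/49 = 0.102.

q_MAP = 0.085, E[q|data] = 0.102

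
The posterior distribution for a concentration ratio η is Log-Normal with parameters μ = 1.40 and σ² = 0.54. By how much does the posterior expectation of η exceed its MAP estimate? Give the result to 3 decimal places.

2.949

Mode = exp(μ − σ²) = exp(0.86) = 2.363.
Mean = exp(μ + σ²/2) = exp(1.670) = 5.312.
Difference = 5.312 − 2.363 = 2.949.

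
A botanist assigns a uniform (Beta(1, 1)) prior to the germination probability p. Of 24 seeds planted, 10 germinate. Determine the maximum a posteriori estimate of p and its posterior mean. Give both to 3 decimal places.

p_MAP = 0.417, E[p|data] = 0.423

Posterior: Beta(1+10, 1+14) = Beta(11, 15).
Mode = (11−1)/(11+15−2) = 10/24 = 0.417.
With a flat prior the MAP equals the MLE, 10/24.
Mean = 11/(11+15) = 11/26 = 0.423.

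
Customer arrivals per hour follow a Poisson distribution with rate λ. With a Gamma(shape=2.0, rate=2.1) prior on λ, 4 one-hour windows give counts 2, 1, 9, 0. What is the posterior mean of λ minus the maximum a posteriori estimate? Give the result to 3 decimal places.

0.164

Σ counts = 12. Posterior: Gamma(shape = 2.0+12 = 14.0, rate = 2.1+4 = 6.1).
Mode = (α−1)/β = 13.0/6.1 = 2.131.
Mean = α/β = 14.0/6.1 = 2.295.
Difference = 2.295 − 2.131 = 0.164.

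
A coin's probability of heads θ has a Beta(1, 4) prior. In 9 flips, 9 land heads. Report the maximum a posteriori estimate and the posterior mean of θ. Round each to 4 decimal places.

MAP = 0.7500; posterior mean = 0.7143

Posterior: Beta(1+9, 4+0) = Beta(10, 4).
Mode = (10−1)/(10+4−2) = 9/12 = 0.7500.
Mean = 10/(10+4) = 10/14 = 0.7143.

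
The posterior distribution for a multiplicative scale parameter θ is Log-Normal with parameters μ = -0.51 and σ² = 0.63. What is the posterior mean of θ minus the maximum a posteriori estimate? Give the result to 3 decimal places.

0.503

Mode = exp(μ − σ²) = exp(-1.14) = 0.320.
Mean = exp(μ + σ²/2) = exp(-0.195) = 0.823.
Difference = 0.823 − 0.320 = 0.503.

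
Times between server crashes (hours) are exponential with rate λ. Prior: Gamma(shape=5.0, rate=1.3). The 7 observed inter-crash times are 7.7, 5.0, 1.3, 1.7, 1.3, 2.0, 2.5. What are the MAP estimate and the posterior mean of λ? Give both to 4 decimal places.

MAP estimate = 0.4825, posterior mean = 0.5263

Σ times = 21.5. Posterior: Gamma(shape = 5.0+7 = 12.0, rate = 1.3+21.5 = 22.8).
Mode = (α−1)/β = 11.0/22.8 = 0.4825.
Mean = α/β = 12.0/22.8 = 0.5263.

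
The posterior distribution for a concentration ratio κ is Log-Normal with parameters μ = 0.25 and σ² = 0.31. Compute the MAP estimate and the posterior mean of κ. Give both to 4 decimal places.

Mode = exp(μ − σ²) = exp(-0.06) = 0.9418.
Mean = exp(μ + σ²/2) = exp(0.405) = 1.4993.

κ_MAP = 0.9418, E[κ|data] = 1.4993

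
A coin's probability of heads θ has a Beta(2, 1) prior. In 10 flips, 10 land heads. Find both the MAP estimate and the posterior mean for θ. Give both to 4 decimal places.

MAP estimate = 1.0000, posterior mean = 0.9231

Posterior: Beta(2+10, 1+0) = Beta(12, 1).
Since β = 1 ≤ 1 and α > 1, the Beta density is monotone increasing on [0,1]; the mode is at 1.
Mean = 12/(12+1) = 0.9231.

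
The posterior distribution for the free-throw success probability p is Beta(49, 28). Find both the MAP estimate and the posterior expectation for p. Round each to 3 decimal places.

Mode = (49−1)/(49+28−2) = 48/75 = 0.640.
Mean = 49/(49+28) = 49/77 = 0.636.

MAP = 0.640, posterior mean = 0.636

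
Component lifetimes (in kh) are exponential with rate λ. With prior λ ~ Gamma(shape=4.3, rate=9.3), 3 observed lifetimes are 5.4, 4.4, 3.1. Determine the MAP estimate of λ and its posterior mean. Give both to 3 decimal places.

Σ times = 12.9. Posterior: Gamma(shape = 4.3+3 = 7.3, rate = 9.3+12.9 = 22.2).
Mode = (α−1)/β = 6.3/22.2 = 0.284.
Mean = α/β = 7.3/22.2 = 0.329.
The mean is pulled above the mode by the posterior's right skew.

MAP = 0.284, posterior mean = 0.329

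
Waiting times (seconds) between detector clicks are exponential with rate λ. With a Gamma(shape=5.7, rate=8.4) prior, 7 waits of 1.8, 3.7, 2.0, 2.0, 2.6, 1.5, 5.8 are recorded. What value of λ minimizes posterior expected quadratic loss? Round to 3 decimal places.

Σ times = 19.4. Posterior: Gamma(shape = 5.7+7 = 12.7, rate = 8.4+19.4 = 27.8).
Mode = (α−1)/β = 11.7/27.8 = 0.421.
Mean = α/β = 12.7/27.8 = 0.457.
Quadratic loss ⇒ the optimal estimator is the posterior mean.

0.457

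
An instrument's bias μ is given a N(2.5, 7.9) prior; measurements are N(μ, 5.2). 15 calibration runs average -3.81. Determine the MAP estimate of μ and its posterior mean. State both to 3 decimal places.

Posterior for μ is Normal. Precision-weighted mean: (1/7.9·2.5 + 15/5.2·-3.81) / (1/7.9 + 15/5.2) = -3.545.
A Normal posterior is symmetric, so mode = mean.

μ_MAP = -3.545, E[μ|data] = -3.545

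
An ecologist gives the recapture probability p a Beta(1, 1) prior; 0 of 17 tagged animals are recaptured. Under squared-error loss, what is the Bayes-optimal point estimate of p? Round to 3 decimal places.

Posterior: Beta(1+0, 1+17) = Beta(1, 18).
Since α = 1 ≤ 1 and β > 1, the Beta density is monotone decreasing on [0,1]; the mode is at 0.
Mean = 1/(1+18) = 0.053.
Squared-error loss ⇒ the optimal estimator is the posterior mean.

0.053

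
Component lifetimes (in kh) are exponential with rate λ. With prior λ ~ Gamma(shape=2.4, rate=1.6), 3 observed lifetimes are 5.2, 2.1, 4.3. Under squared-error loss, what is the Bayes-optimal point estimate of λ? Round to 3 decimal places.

Σ times = 11.6. Posterior: Gamma(shape = 2.4+3 = 5.4, rate = 1.6+11.6 = 13.2).
Mode = (α−1)/β = 4.4/13.2 = 0.333.
Mean = α/β = 5.4/13.2 = 0.409.
Squared-error loss ⇒ the optimal estimator is the posterior mean.

0.409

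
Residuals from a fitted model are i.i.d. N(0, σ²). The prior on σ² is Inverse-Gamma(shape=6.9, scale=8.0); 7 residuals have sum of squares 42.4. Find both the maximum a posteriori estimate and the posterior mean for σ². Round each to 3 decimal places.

Posterior: Inverse-Gamma(shape = 6.9+7/2 = 10.4, scale = 8.0+42.4/2 = 29.2).
Mode = β/(α+1) = 29.2/11.4 = 2.561.
Mean = β/(α−1) = 29.2/9.4 = 3.106.

MAP = 2.561, posterior mean = 3.106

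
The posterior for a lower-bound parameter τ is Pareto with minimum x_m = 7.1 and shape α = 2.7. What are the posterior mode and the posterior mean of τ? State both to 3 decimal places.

The Pareto density is strictly decreasing on [x_m, ∞), so the mode is x_m = 7.100.
Mean = α·x_m/(α−1) = 2.7·7.1/1.7 = 11.276.

MAP: 7.100. Posterior mean: 11.276.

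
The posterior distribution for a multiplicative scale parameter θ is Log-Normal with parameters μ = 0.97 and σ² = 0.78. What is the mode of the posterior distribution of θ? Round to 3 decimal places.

1.209

Mode = exp(μ − σ²) = exp(0.19) = 1.209.
Mean = exp(μ + σ²/2) = exp(1.360) = 3.896.
This is the posterior mode — the MAP estimate.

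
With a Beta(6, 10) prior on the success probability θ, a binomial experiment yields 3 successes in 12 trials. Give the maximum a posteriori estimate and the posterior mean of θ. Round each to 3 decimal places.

MAP: 0.308. Posterior mean: 0.321.

Posterior: Beta(6+3, 10+9) = Beta(9, 19).
Mode = (9−1)/(9+19−2) = 8/26 = 0.308.
Mean = 9/(9+19) = 9/28 = 0.321.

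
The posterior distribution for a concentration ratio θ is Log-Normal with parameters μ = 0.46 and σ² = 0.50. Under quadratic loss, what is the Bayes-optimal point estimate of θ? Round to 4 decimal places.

Mode = exp(μ − σ²) = exp(-0.04) = 0.9608.
Mean = exp(μ + σ²/2) = exp(0.710) = 2.0340.
Quadratic loss ⇒ the optimal estimator is the posterior mean.

2.0340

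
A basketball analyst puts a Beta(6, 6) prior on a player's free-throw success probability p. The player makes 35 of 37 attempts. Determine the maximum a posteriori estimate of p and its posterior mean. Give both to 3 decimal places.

Posterior: Beta(6+35, 6+2) = Beta(41, 8).
Mode = (41−1)/(41+8−2) = 40/47 = 0.851.
Mean = 41/(41+8) = 41/49 = 0.837.

MAP: 0.851. Posterior mean: 0.837.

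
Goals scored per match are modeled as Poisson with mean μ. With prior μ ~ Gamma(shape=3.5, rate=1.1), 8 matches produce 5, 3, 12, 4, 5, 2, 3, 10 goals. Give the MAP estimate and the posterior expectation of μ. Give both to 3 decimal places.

μ_MAP = 5.110, E[μ|data] = 5.220

Σ counts = 44. Posterior: Gamma(shape = 3.5+44 = 47.5, rate = 1.1+8 = 9.1).
Mode = (α−1)/β = 46.5/9.1 = 5.110.
Mean = α/β = 47.5/9.1 = 5.220.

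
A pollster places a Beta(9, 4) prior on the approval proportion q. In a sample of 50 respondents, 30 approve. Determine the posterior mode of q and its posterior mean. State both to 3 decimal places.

MAP: 0.623. Posterior mean: 0.619.

Posterior: Beta(9+30, 4+20) = Beta(39, 24).
Mode = (39−1)/(39+24−2) = 38/61 = 0.623.
Mean = 39/(39+24) = 39/63 = 0.619.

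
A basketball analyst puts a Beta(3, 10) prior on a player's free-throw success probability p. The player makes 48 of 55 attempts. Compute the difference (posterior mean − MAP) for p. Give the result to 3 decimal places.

Posterior: Beta(3+48, 10+7) = Beta(51, 17).
Mode = (51−1)/(51+17−2) = 50/66 = 0.758.
Mean = 51/(51+17) = 51/68 = 0.750.
Difference = 0.750 − 0.758 = -0.008.

-0.008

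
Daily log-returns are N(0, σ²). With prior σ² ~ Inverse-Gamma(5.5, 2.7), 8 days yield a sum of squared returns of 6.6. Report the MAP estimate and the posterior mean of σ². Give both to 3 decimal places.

MAP estimate = 0.571, posterior mean = 0.706

Posterior: Inverse-Gamma(shape = 5.5+8/2 = 9.5, scale = 2.7+6.6/2 = 6.0).
Mode = β/(α+1) = 6.0/10.5 = 0.571.
Mean = β/(α−1) = 6.0/8.5 = 0.706.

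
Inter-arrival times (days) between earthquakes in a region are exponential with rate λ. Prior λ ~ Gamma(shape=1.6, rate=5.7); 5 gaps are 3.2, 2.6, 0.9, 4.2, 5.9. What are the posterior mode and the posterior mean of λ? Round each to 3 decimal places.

MAP = 0.249; posterior mean = 0.293

Σ times = 16.8. Posterior: Gamma(shape = 1.6+5 = 6.6, rate = 5.7+16.8 = 22.5).
Mode = (α−1)/β = 5.6/22.5 = 0.249.
Mean = α/β = 6.6/22.5 = 0.293.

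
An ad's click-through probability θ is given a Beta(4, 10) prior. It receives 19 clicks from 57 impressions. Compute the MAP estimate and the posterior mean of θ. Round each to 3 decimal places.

MAP: 0.319. Posterior mean: 0.324.

Posterior: Beta(4+19, 10+38) = Beta(23, 48).
Mode = (23−1)/(23+48−2) = 22/69 = 0.319.
Mean = 23/(23+48) = 23/71 = 0.324.
The mean is pulled above the mode by the posterior's right skew.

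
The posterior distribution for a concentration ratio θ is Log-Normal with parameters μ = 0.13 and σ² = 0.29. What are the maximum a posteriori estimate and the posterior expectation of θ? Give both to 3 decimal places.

maximum a posteriori estimate = 0.852, posterior expectation = 1.317

Mode = exp(μ − σ²) = exp(-0.16) = 0.852.
Mean = exp(μ + σ²/2) = exp(0.275) = 1.317.
The posterior is right-skewed, so the mean exceeds the mode.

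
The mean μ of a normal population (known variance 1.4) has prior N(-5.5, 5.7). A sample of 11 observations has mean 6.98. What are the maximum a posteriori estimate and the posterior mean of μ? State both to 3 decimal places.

MAP: 6.707. Posterior mean: 6.707.

Posterior for μ is Normal. Precision-weighted mean: (1/5.7·-5.5 + 11/1.4·6.98) / (1/5.7 + 11/1.4) = 6.707.
A Normal posterior is symmetric, so mode = mean.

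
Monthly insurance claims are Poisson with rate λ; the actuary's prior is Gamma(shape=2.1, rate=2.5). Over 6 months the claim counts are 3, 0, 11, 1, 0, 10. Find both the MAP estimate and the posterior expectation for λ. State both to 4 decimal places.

MAP: 3.0706. Posterior mean: 3.1882.

Σ counts = 25. Posterior: Gamma(shape = 2.1+25 = 27.1, rate = 2.5+6 = 8.5).
Mode = (α−1)/β = 26.1/8.5 = 3.0706.
Mean = α/β = 27.1/8.5 = 3.1882.
Mean > mode: the posterior has a right tail.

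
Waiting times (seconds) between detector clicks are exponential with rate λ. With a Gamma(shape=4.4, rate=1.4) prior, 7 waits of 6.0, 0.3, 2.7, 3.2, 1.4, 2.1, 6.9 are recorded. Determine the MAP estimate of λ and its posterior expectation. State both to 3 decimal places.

Σ times = 22.6. Posterior: Gamma(shape = 4.4+7 = 11.4, rate = 1.4+22.6 = 24.0).
Mode = (α−1)/β = 10.4/24.0 = 0.433.
Mean = α/β = 11.4/24.0 = 0.475.

MAP = 0.433; posterior mean = 0.475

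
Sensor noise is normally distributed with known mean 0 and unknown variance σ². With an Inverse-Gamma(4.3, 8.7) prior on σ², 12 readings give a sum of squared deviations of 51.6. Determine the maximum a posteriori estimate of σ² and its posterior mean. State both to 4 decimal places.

Posterior: Inverse-Gamma(shape = 4.3+12/2 = 10.3, scale = 8.7+51.6/2 = 34.5).
Mode = β/(α+1) = 34.5/11.3 = 3.0531.
Mean = β/(α−1) = 34.5/9.3 = 3.7097.

MAP = 3.0531; posterior mean = 3.7097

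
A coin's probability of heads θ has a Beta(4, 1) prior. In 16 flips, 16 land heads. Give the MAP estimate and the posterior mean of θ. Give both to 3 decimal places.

θ_MAP = 1.000, E[θ|data] = 0.952

Posterior: Beta(4+16, 1+0) = Beta(20, 1).
Since β = 1 ≤ 1 and α > 1, the Beta density is monotone increasing on [0,1]; the mode is at 1.
Mean = 20/(20+1) = 0.952.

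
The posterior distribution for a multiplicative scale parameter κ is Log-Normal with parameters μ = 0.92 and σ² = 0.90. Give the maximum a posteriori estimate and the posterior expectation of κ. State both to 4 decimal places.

MAP = 1.0202, posterior mean = 3.9354

Mode = exp(μ − σ²) = exp(0.02) = 1.0202.
Mean = exp(μ + σ²/2) = exp(1.370) = 3.9354.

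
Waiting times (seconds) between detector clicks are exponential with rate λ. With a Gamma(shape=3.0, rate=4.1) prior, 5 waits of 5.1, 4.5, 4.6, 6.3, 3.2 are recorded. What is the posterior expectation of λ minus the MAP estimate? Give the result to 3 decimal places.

Σ times = 23.7. Posterior: Gamma(shape = 3.0+5 = 8.0, rate = 4.1+23.7 = 27.8).
Mode = (α−1)/β = 7.0/27.8 = 0.252.
Mean = α/β = 8.0/27.8 = 0.288.
Difference = 0.288 − 0.252 = 0.036.
Mean > mode: the posterior has a right tail.

0.036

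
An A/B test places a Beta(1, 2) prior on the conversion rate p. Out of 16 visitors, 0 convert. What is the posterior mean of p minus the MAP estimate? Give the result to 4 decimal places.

Posterior: Beta(1+0, 2+16) = Beta(1, 18).
Since α = 1 ≤ 1 and β > 1, the Beta density is monotone decreasing on [0,1]; the mode is at 0.
Mean = 1/(1+18) = 0.0526.
Difference = 0.0526 − 0.0000 = 0.0526.

0.0526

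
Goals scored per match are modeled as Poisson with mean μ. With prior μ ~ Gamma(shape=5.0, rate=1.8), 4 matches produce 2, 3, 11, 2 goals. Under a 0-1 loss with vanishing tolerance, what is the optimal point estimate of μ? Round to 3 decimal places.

Σ counts = 18. Posterior: Gamma(shape = 5.0+18 = 23.0, rate = 1.8+4 = 5.8).
Mode = (α−1)/β = 22.0/5.8 = 3.793.
Mean = α/β = 23.0/5.8 = 3.966.
This is the posterior mode — the MAP estimate.

3.793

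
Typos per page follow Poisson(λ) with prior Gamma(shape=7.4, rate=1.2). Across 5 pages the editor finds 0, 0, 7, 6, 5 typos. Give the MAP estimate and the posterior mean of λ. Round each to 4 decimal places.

MAP estimate = 3.9355, posterior mean = 4.0968

Σ counts = 18. Posterior: Gamma(shape = 7.4+18 = 25.4, rate = 1.2+5 = 6.2).
Mode = (α−1)/β = 24.4/6.2 = 3.9355.
Mean = α/β = 25.4/6.2 = 4.0968.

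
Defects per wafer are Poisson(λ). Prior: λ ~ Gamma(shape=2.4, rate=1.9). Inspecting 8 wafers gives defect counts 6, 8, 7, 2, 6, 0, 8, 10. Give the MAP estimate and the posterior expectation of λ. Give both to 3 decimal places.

Σ counts = 47. Posterior: Gamma(shape = 2.4+47 = 49.4, rate = 1.9+8 = 9.9).
Mode = (α−1)/β = 48.4/9.9 = 4.889.
Mean = α/β = 49.4/9.9 = 4.990.

λ_MAP = 4.889, E[λ|data] = 4.990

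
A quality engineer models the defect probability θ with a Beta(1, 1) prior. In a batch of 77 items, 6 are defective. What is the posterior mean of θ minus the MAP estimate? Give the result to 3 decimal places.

0.011

Posterior: Beta(1+6, 1+71) = Beta(7, 72).
Mode = (7−1)/(7+72−2) = 6/77 = 0.078.
With a flat prior the MAP equals the MLE, 6/77.
Mean = 7/(7+72) = 7/79 = 0.089.
Difference = 0.089 − 0.078 = 0.011.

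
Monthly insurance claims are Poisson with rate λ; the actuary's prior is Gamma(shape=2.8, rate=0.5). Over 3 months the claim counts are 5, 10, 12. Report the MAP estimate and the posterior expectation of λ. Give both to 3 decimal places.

MAP estimate = 8.229, posterior expectation = 8.514

Σ counts = 27. Posterior: Gamma(shape = 2.8+27 = 29.8, rate = 0.5+3 = 3.5).
Mode = (α−1)/β = 28.8/3.5 = 8.229.
Mean = α/β = 29.8/3.5 = 8.514.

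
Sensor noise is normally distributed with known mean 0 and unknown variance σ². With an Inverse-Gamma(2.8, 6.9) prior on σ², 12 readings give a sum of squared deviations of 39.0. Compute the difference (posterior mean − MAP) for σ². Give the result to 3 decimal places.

0.691

Posterior: Inverse-Gamma(shape = 2.8+12/2 = 8.8, scale = 6.9+39.0/2 = 26.4).
Mode = β/(α+1) = 26.4/9.8 = 2.694.
Mean = β/(α−1) = 26.4/7.8 = 3.385.
Difference = 3.385 − 2.694 = 0.691.
The posterior is right-skewed, so the mean exceeds the mode.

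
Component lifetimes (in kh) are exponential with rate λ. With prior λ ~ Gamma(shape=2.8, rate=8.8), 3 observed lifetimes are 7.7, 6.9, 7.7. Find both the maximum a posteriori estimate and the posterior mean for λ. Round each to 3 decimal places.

MAP = 0.154, posterior mean = 0.186

Σ times = 22.3. Posterior: Gamma(shape = 2.8+3 = 5.8, rate = 8.8+22.3 = 31.1).
Mode = (α−1)/β = 4.8/31.1 = 0.154.
Mean = α/β = 5.8/31.1 = 0.186.
Right-skewed posterior ⇒ mode < mean.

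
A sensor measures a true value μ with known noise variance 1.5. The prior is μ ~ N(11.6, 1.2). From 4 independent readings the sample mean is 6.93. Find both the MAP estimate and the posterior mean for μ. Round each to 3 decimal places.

Posterior for μ is Normal. Precision-weighted mean: (1/1.2·11.6 + 4/1.5·6.93) / (1/1.2 + 4/1.5) = 8.042.
A Normal posterior is symmetric, so mode = mean.

μ_MAP = 8.042, E[μ|data] = 8.042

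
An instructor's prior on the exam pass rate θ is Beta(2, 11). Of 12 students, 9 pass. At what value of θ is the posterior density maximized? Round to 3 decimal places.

0.435

Posterior: Beta(2+9, 11+3) = Beta(11, 14).
Mode = (11−1)/(11+14−2) = 10/23 = 0.435.
Mean = 11/(11+14) = 11/25 = 0.440.
This is the posterior mode — the MAP estimate.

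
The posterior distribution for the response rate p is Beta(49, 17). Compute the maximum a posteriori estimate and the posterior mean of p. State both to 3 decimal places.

p_MAP = 0.750, E[p|data] = 0.742

Mode = (49−1)/(49+17−2) = 48/64 = 0.750.
Mean = 49/(49+17) = 49/66 = 0.742.
Mode > mean: the posterior has a left tail.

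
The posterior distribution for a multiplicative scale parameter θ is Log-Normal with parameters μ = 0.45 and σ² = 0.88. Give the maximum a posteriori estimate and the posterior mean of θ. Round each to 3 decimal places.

MAP = 0.651; posterior mean = 2.435

Mode = exp(μ − σ²) = exp(-0.43) = 0.651.
Mean = exp(μ + σ²/2) = exp(0.890) = 2.435.
The posterior is right-skewed, so the mean exceeds the mode.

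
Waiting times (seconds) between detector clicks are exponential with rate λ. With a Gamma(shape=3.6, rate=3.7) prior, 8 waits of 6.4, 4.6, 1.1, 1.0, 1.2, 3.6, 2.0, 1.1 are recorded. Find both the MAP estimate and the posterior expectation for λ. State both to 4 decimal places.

MAP = 0.4291; posterior mean = 0.4696

Σ times = 21.0. Posterior: Gamma(shape = 3.6+8 = 11.6, rate = 3.7+21.0 = 24.7).
Mode = (α−1)/β = 10.6/24.7 = 0.4291.
Mean = α/β = 11.6/24.7 = 0.4696.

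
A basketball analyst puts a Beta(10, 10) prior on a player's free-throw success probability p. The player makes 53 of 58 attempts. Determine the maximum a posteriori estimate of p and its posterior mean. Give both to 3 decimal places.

maximum a posteriori estimate = 0.816, posterior mean = 0.808

Posterior: Beta(10+53, 10+5) = Beta(63, 15).
Mode = (63−1)/(63+15−2) = 62/76 = 0.816.
Mean = 63/(63+15) = 63/78 = 0.808.
The mean is pulled below the mode by the posterior's left skew.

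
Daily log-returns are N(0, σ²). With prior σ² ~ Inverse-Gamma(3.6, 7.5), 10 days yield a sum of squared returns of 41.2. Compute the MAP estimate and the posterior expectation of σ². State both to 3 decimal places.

MAP: 2.927. Posterior mean: 3.697.

Posterior: Inverse-Gamma(shape = 3.6+10/2 = 8.6, scale = 7.5+41.2/2 = 28.1).
Mode = β/(α+1) = 28.1/9.6 = 2.927.
Mean = β/(α−1) = 28.1/7.6 = 3.697.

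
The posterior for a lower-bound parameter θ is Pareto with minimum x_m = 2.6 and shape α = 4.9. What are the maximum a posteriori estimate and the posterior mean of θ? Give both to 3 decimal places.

The Pareto density is strictly decreasing on [x_m, ∞), so the mode is x_m = 2.600.
Mean = α·x_m/(α−1) = 4.9·2.6/3.9 = 3.267.

θ_MAP = 2.600, E[θ|data] = 3.267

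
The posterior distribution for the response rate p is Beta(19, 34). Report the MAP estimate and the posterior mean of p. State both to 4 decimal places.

MAP = 0.3529; posterior mean = 0.3585

Mode = (19−1)/(19+34−2) = 18/51 = 0.3529.
Mean = 19/(19+34) = 19/53 = 0.3585.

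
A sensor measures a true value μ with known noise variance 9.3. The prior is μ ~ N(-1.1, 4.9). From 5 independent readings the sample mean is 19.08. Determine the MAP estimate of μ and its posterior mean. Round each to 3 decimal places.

Posterior for μ is Normal. Precision-weighted mean: (1/4.9·-1.1 + 5/9.3·19.08) / (1/4.9 + 5/9.3) = 13.528.
A Normal posterior is symmetric, so mode = mean.

MAP = 13.528; posterior mean = 13.528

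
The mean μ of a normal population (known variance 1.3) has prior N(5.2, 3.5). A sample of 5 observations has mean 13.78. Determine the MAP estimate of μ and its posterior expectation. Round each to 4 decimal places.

Posterior for μ is Normal. Precision-weighted mean: (1/3.5·5.2 + 5/1.3·13.78) / (1/3.5 + 5/1.3) = 13.1867.
A Normal posterior is symmetric, so mode = mean.

MAP estimate = 13.1867, posterior expectation = 13.1867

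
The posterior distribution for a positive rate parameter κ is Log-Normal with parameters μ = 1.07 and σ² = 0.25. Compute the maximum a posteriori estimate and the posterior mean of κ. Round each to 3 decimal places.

MAP = 2.270, posterior mean = 3.304

Mode = exp(μ − σ²) = exp(0.82) = 2.270.
Mean = exp(μ + σ²/2) = exp(1.195) = 3.304.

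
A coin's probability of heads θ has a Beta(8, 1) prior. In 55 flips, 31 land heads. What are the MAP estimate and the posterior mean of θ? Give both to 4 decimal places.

Posterior: Beta(8+31, 1+24) = Beta(39, 25).
Mode = (39−1)/(39+25−2) = 38/62 = 0.6129.
Mean = 39/(39+25) = 39/64 = 0.6094.
Mode > mean: the posterior has a left tail.

θ_MAP = 0.6129, E[θ|data] = 0.6094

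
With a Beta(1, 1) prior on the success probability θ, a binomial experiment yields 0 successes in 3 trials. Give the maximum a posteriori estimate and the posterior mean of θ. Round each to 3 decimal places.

MAP: 0.000. Posterior mean: 0.200.

Posterior: Beta(1+0, 1+3) = Beta(1, 4).
Since α = 1 ≤ 1 and β > 1, the Beta density is monotone decreasing on [0,1]; the mode is at 0.
Mean = 1/(1+4) = 0.200.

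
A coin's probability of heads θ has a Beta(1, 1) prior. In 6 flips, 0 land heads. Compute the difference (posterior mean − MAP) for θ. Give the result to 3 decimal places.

0.125

Posterior: Beta(1+0, 1+6) = Beta(1, 7).
Since α = 1 ≤ 1 and β > 1, the Beta density is monotone decreasing on [0,1]; the mode is at 0.
Mean = 1/(1+7) = 0.125.
Difference = 0.125 − 0.000 = 0.125.
Right-skewed posterior ⇒ mode < mean.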